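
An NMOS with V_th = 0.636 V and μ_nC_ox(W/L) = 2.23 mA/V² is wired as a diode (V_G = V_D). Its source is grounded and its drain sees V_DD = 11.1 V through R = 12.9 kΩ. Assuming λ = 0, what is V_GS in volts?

With gate tied to drain, V_GS = V_DS ≥ V_GS − V_th, so the device is in saturation.
KCL at the drain: ½ k_n (V_GS − V_th)² = (V_DD − V_GS)/R.
Let x = V_GS − 0.636. Then 14.4 x² + x − 10.46 = 0, giving x = 0.819 V (positive root), so V_GS = 1.45 V.
I_D = (V_DD − V_GS)/R = (11.1 − 1.45) / 12.9 = 0.748 mA.

V_GS = 1.45 V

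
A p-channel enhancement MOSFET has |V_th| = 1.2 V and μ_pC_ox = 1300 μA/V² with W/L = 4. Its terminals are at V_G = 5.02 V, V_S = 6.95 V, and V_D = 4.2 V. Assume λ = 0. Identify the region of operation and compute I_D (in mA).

Saturation; I_D = 1.39 mA

V_SG = V_S − V_G = 6.95 − 5.02 = 1.93 V; V_SD = V_S − V_D = 6.95 − 4.2 = 2.75 V.
k_p = μ_pC_ox · (W/L) = 5.2 mA/V².
V_ov = V_SG − |V_th| = 1.93 − 1.2 = 0.73 V.
Since V_SD = 2.75 V ≥ V_ov = 0.73 V, the device is in saturation.
I_D = ½ k_p V_ov² = 0.5 × 5.2 × 0.73² = 1.39 mA.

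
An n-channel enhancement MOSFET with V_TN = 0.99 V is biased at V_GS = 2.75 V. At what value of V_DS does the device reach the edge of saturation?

The boundary between triode and saturation is V_DS = V_GS − V_TN = V_ov.
V_ov = 2.75 − 0.99 = 1.76 V.

V_DS,sat = 1.76 V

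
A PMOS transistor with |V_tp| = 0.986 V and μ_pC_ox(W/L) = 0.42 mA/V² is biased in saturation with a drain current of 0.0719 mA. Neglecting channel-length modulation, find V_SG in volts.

V_SG = 1.57 V

In saturation I_D = ½ k_p (V_SG − |V_tp|)², so V_SG − |V_tp| = √(2 I_D / k_p) = √(2 × 0.0719 / 0.42) = 0.585 V.
V_SG = 0.986 + 0.585 = 1.57 V.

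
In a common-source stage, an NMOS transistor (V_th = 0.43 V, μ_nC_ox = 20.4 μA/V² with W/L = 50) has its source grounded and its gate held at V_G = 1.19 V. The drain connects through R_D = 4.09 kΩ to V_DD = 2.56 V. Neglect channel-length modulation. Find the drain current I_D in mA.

V_GS = V_G = 1.19 V, so V_ov = 1.19 − 0.43 = 0.76 V.
k_n = μ_nC_ox · (W/L) = 1.02 mA/V².
Assume saturation: I_D = ½ k_n V_ov² = 0.5 × 1.02 × 0.76² = 0.295 mA, giving V_DS = V_DD − I_D R_D = 2.56 − 0.295 × 4.09 = 1.36 V.
V_DS = 1.36 V ≥ V_ov = 0.76 V, confirming saturation.

I_D = 0.295 mA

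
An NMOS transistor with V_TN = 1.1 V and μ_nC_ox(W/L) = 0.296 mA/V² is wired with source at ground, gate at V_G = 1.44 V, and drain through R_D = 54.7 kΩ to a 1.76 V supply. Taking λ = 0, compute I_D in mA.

V_GS = V_G = 1.44 V, so V_ov = 1.44 − 1.1 = 0.34 V.
Assume saturation: I_D = ½ k_n V_ov² = 0.5 × 0.296 × 0.34² = 0.0171 mA, giving V_DS = V_DD − I_D R_D = 1.76 − 0.0171 × 54.7 = 0.824 V.
V_DS = 0.824 V ≥ V_ov = 0.34 V, confirming saturation.

I_D = 0.0171 mA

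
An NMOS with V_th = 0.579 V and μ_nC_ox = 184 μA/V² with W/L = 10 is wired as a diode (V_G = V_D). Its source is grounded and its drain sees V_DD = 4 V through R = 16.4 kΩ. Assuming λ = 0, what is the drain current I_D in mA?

I_D = 0.182 mA

With gate tied to drain, V_GS = V_DS ≥ V_GS − V_th, so the device is in saturation.
k_n = μ_nC_ox · (W/L) = 1.84 mA/V².
KCL at the drain: ½ k_n (V_GS − V_th)² = (V_DD − V_GS)/R.
Let x = V_GS − 0.579. Then 15.1 x² + x − 3.421 = 0, giving x = 0.444 V (positive root), so V_GS = 1.02 V.
I_D = (V_DD − V_GS)/R = (4 − 1.02) / 16.4 = 0.182 mA.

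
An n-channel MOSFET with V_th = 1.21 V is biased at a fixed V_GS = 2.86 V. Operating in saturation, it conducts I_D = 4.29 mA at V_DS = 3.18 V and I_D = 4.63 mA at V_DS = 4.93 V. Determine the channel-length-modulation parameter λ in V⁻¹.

λ = 0.0529 V⁻¹

With V_GS fixed, I_D ∝ (1 + λ V_DS) in saturation, so I_D2/I_D1 = (1 + λ V_DS2)/(1 + λ V_DS1).
4.63/4.29 = 1.079 = (1 + 4.93 λ)/(1 + 3.18 λ).
Solving: λ (I_D1 V_DS2 − I_D2 V_DS1) = I_D2 − I_D1, so λ = (4.63 − 4.29) / (4.29 × 4.93 − 4.63 × 3.18) = 0.34 / 6.43 = 0.0529 V⁻¹.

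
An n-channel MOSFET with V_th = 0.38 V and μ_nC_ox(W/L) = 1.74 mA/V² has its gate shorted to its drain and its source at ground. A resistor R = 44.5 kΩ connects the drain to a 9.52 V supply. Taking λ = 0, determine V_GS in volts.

With gate tied to drain, V_GS = V_DS ≥ V_GS − V_th, so the device is in saturation.
KCL at the drain: ½ k_n (V_GS − V_th)² = (V_DD − V_GS)/R.
Let x = V_GS − 0.38. Then 38.7 x² + x − 9.14 = 0, giving x = 0.473 V (positive root), so V_GS = 0.853 V.
I_D = (V_DD − V_GS)/R = (9.52 − 0.853) / 44.5 = 0.195 mA.

V_GS = 0.853 V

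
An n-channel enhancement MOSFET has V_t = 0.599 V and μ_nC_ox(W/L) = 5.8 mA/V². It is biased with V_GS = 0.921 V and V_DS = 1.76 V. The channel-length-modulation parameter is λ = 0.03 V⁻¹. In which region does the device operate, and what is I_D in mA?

Saturation; I_D = 0.317 mA

V_ov = V_GS − V_t = 0.921 − 0.599 = 0.322 V.
Since V_DS = 1.76 V ≥ V_ov = 0.322 V, the device is in saturation.
I_D = ½ k_n V_ov² (1 + λ V_DS) = 0.5 × 5.8 × 0.322² × (1 + 0.03 × 1.76) = 0.317 mA.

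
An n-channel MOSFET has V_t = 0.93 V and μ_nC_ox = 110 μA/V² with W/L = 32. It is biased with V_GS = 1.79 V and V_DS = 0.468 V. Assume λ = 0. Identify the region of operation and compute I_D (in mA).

k_n = μ_nC_ox · (W/L) = 3.52 mA/V².
V_ov = V_GS − V_t = 1.79 − 0.93 = 0.86 V.
Since V_DS = 0.468 V < V_ov = 0.86 V, the device is in the triode region.
I_D = k_n [V_ov · V_DS − ½ V_DS²] = 3.52 × [0.86 × 0.468 − 0.5 × 0.468²] = 1.03 mA.

Triode; I_D = 1.03 mA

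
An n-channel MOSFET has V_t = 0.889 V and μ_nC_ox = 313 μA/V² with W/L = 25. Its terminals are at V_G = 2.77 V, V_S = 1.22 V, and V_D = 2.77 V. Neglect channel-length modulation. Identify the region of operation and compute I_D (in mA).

Saturation; I_D = 1.71 mA

V_GS = V_G − V_S = 2.77 − 1.22 = 1.55 V; V_DS = V_D − V_S = 2.77 − 1.22 = 1.55 V.
k_n = μ_nC_ox · (W/L) = 7.825 mA/V².
V_ov = V_GS − V_t = 1.55 − 0.889 = 0.661 V.
Since V_DS = 1.55 V ≥ V_ov = 0.661 V, the device is in saturation.
I_D = ½ k_n V_ov² = 0.5 × 7.825 × 0.661² = 1.71 mA.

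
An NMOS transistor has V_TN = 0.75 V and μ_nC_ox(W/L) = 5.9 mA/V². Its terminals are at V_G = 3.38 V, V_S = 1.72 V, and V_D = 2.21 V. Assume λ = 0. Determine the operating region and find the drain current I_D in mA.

V_GS = V_G − V_S = 3.38 − 1.72 = 1.66 V; V_DS = V_D − V_S = 2.21 − 1.72 = 0.49 V.
V_ov = V_GS − V_TN = 1.66 − 0.75 = 0.91 V.
Since V_DS = 0.49 V < V_ov = 0.91 V, the device is in the triode region.
I_D = k_n [V_ov · V_DS − ½ V_DS²] = 5.9 × [0.91 × 0.49 − 0.5 × 0.49²] = 1.92 mA.

Triode; I_D = 1.92 mA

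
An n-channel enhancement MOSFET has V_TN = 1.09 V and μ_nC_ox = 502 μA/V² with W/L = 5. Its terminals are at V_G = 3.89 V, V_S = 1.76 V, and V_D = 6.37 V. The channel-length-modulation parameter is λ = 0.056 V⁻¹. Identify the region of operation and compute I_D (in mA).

Saturation; I_D = 1.71 mA

V_GS = V_G − V_S = 3.89 − 1.76 = 2.13 V; V_DS = V_D − V_S = 6.37 − 1.76 = 4.61 V.
k_n = μ_nC_ox · (W/L) = 2.51 mA/V².
V_ov = V_GS − V_TN = 2.13 − 1.09 = 1.04 V.
Since V_DS = 4.61 V ≥ V_ov = 1.04 V, the device is in saturation.
I_D = ½ k_n V_ov² (1 + λ V_DS) = 0.5 × 2.51 × 1.04² × (1 + 0.056 × 4.61) = 1.71 mA.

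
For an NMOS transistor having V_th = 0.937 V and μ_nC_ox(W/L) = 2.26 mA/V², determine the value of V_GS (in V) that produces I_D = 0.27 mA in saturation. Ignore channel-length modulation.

In saturation I_D = ½ k_n (V_GS − V_th)², so V_GS − V_th = √(2 I_D / k_n) = √(2 × 0.27 / 2.26) = 0.489 V.
V_GS = 0.937 + 0.489 = 1.43 V.

V_GS = 1.43 V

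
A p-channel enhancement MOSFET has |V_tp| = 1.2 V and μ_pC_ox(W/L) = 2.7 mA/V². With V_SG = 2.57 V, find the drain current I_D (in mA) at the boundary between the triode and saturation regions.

I_D = 2.53 mA

At the boundary V_SD = V_ov = V_SG − |V_tp| = 2.57 − 1.2 = 1.37 V.
I_D = ½ k_p V_ov² = 0.5 × 2.7 × 1.37² = 2.53 mA.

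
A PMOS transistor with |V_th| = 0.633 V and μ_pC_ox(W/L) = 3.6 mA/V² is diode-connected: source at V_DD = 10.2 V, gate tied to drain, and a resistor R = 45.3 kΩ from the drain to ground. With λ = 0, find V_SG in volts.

With gate tied to drain, V_SG = V_SD ≥ V_SG − |V_th|, so the device is in saturation.
KCL at the drain: ½ k_p (V_SG − |V_th|)² = (V_DD − V_SG)/R.
Let x = V_SG − 0.633. Then 81.5 x² + x − 9.567 = 0, giving x = 0.336 V (positive root), so V_SG = 0.969 V.
I_D = (V_DD − V_SG)/R = (10.2 − 0.969) / 45.3 = 0.204 mA.

V_SG = 0.969 V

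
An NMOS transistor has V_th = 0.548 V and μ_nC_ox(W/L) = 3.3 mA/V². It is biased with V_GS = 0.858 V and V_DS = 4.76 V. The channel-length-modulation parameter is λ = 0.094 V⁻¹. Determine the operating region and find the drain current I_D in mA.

V_ov = V_GS − V_th = 0.858 − 0.548 = 0.31 V.
Since V_DS = 4.76 V ≥ V_ov = 0.31 V, the device is in saturation.
I_D = ½ k_n V_ov² (1 + λ V_DS) = 0.5 × 3.3 × 0.31² × (1 + 0.094 × 4.76) = 0.23 mA.

Saturation; I_D = 0.230 mA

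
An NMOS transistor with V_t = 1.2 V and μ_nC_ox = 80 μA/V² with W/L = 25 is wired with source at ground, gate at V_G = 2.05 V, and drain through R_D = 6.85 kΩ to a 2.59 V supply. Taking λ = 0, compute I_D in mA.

I_D = 0.344 mA

V_GS = V_G = 2.05 V, so V_ov = 2.05 − 1.2 = 0.85 V.
k_n = μ_nC_ox · (W/L) = 2 mA/V².
Assume saturation: I_D = ½ k_n V_ov² = 0.5 × 2 × 0.85² = 0.722 mA, giving V_DS = V_DD − I_D R_D = 2.59 − 0.722 × 6.85 = -2.36 V.
But -2.36 V < V_ov = 0.85 V, so the device is actually in triode.
In triode I_D = k_n[V_ov V_DS − ½ V_DS²] and I_D = (V_DD − V_DS)/R_D. Equating: 6.85 V_DS² − 12.64 V_DS + 2.59 = 0, giving V_DS = 0.235 V (the root below V_ov).
I_D = (2.59 − 0.235) / 6.85 = 0.344 mA.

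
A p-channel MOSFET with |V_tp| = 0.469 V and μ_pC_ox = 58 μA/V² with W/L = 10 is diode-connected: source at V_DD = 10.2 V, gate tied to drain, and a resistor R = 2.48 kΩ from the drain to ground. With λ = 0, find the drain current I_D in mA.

With gate tied to drain, V_SG = V_SD ≥ V_SG − |V_tp|, so the device is in saturation.
k_p = μ_pC_ox · (W/L) = 0.58 mA/V².
KCL at the drain: ½ k_p (V_SG − |V_tp|)² = (V_DD − V_SG)/R.
Let x = V_SG − 0.469. Then 0.719 x² + x − 9.731 = 0, giving x = 3.05 V (positive root), so V_SG = 3.52 V.
I_D = (V_DD − V_SG)/R = (10.2 − 3.52) / 2.48 = 2.69 mA.

I_D = 2.69 mA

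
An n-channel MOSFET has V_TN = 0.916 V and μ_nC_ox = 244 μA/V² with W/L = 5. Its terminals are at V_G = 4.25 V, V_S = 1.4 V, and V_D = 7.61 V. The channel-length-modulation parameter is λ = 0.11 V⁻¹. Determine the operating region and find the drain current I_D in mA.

Saturation; I_D = 3.84 mA

V_GS = V_G − V_S = 4.25 − 1.4 = 2.85 V; V_DS = V_D − V_S = 7.61 − 1.4 = 6.21 V.
k_n = μ_nC_ox · (W/L) = 1.22 mA/V².
V_ov = V_GS − V_TN = 2.85 − 0.916 = 1.93 V.
Since V_DS = 6.21 V ≥ V_ov = 1.93 V, the device is in saturation.
I_D = ½ k_n V_ov² (1 + λ V_DS) = 0.5 × 1.22 × 1.93² × (1 + 0.11 × 6.21) = 3.84 mA.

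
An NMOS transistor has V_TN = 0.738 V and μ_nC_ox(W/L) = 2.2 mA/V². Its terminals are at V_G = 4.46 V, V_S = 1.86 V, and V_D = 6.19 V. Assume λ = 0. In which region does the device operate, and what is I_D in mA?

Saturation; I_D = 3.81 mA

V_GS = V_G − V_S = 4.46 − 1.86 = 2.6 V; V_DS = V_D − V_S = 6.19 − 1.86 = 4.33 V.
V_ov = V_GS − V_TN = 2.6 − 0.738 = 1.86 V.
Since V_DS = 4.33 V ≥ V_ov = 1.86 V, the device is in saturation.
I_D = ½ k_n V_ov² = 0.5 × 2.2 × 1.86² = 3.81 mA.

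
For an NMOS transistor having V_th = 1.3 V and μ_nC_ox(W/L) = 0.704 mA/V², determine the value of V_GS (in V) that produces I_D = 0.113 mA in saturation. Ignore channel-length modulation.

V_GS = 1.87 V

In saturation I_D = ½ k_n (V_GS − V_th)², so V_GS − V_th = √(2 I_D / k_n) = √(2 × 0.113 / 0.704) = 0.567 V.
V_GS = 1.3 + 0.567 = 1.87 V.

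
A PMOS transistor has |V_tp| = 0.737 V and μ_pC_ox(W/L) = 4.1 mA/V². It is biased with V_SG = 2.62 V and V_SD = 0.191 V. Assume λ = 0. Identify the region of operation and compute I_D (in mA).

V_ov = V_SG − |V_tp| = 2.62 − 0.737 = 1.88 V.
Since V_SD = 0.191 V < V_ov = 1.88 V, the device is in the triode region.
I_D = k_p [V_ov · V_SD − ½ V_SD²] = 4.1 × [1.88 × 0.191 − 0.5 × 0.191²] = 1.4 mA.

Triode; I_D = 1.40 mA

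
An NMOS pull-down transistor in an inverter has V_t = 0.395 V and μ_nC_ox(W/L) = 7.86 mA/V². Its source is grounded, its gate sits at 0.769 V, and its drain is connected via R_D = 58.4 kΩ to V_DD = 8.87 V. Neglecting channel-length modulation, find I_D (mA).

I_D = 0.151 mA

V_GS = V_G = 0.769 V, so V_ov = 0.769 − 0.395 = 0.374 V.
Assume saturation: I_D = ½ k_n V_ov² = 0.5 × 7.86 × 0.374² = 0.55 mA, giving V_DS = V_DD − I_D R_D = 8.87 − 0.55 × 58.4 = -23.2 V.
But -23.2 V < V_ov = 0.374 V, so the device is actually in triode.
In triode I_D = k_n[V_ov V_DS − ½ V_DS²] and I_D = (V_DD − V_DS)/R_D. Equating: 230 V_DS² − 172.7 V_DS + 8.87 = 0, giving V_DS = 0.0555 V (the root below V_ov).
I_D = (8.87 − 0.0555) / 58.4 = 0.151 mA.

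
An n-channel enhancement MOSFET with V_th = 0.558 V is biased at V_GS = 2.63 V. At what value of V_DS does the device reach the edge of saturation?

The boundary between triode and saturation is V_DS = V_GS − V_th = V_ov.
V_ov = 2.63 − 0.558 = 2.07 V.

V_DS,sat = 2.07 V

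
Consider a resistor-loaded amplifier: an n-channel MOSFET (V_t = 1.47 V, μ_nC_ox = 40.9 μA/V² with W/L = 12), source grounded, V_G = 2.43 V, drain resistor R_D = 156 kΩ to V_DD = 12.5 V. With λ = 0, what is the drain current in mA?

V_GS = V_G = 2.43 V, so V_ov = 2.43 − 1.47 = 0.96 V.
k_n = μ_nC_ox · (W/L) = 0.4908 mA/V².
Assume saturation: I_D = ½ k_n V_ov² = 0.5 × 0.4908 × 0.96² = 0.226 mA, giving V_DS = V_DD − I_D R_D = 12.5 − 0.226 × 156 = -22.8 V.
But -22.8 V < V_ov = 0.96 V, so the device is actually in triode.
In triode I_D = k_n[V_ov V_DS − ½ V_DS²] and I_D = (V_DD − V_DS)/R_D. Equating: 38.3 V_DS² − 74.5 V_DS + 12.5 = 0, giving V_DS = 0.185 V (the root below V_ov).
I_D = (12.5 − 0.185) / 156 = 0.0789 mA.

I_D = 0.0789 mA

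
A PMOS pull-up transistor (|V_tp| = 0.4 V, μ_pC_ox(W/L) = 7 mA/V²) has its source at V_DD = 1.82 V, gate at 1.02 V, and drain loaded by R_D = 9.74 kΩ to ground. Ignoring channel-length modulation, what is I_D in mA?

V_SG = V_DD − V_G = 1.82 − 1.02 = 0.8 V, so V_ov = 0.8 − 0.4 = 0.4 V.
Assume saturation: I_D = ½ k_p V_ov² = 0.5 × 7 × 0.4² = 0.56 mA, giving V_SD = V_DD − I_D R_D = 1.82 − 0.56 × 9.74 = -3.63 V.
But -3.63 V < V_ov = 0.4 V, so the device is actually in triode.
In triode I_D = k_p[V_ov V_SD − ½ V_SD²] and I_D = (V_DD − V_SD)/R_D. Equating: 34.1 V_SD² − 28.27 V_SD + 1.82 = 0, giving V_SD = 0.0703 V (the root below V_ov).
I_D = (1.82 − 0.0703) / 9.74 = 0.18 mA.

I_D = 0.180 mA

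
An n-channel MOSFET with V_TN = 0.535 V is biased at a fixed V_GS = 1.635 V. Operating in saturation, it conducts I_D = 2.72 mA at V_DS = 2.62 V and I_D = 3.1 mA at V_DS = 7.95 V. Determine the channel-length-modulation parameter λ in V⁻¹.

With V_GS fixed, I_D ∝ (1 + λ V_DS) in saturation, so I_D2/I_D1 = (1 + λ V_DS2)/(1 + λ V_DS1).
3.1/2.72 = 1.14 = (1 + 7.95 λ)/(1 + 2.62 λ).
Solving: λ (I_D1 V_DS2 − I_D2 V_DS1) = I_D2 − I_D1, so λ = (3.1 − 2.72) / (2.72 × 7.95 − 3.1 × 2.62) = 0.38 / 13.5 = 0.0281 V⁻¹.

λ = 0.0281 V⁻¹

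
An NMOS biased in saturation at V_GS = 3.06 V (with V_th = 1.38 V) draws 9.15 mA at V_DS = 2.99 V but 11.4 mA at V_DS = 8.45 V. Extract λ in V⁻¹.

λ = 0.0520 V⁻¹

With V_GS fixed, I_D ∝ (1 + λ V_DS) in saturation, so I_D2/I_D1 = (1 + λ V_DS2)/(1 + λ V_DS1).
11.4/9.15 = 1.246 = (1 + 8.45 λ)/(1 + 2.99 λ).
Solving: λ (I_D1 V_DS2 − I_D2 V_DS1) = I_D2 − I_D1, so λ = (11.4 − 9.15) / (9.15 × 8.45 − 11.4 × 2.99) = 2.25 / 43.2 = 0.052 V⁻¹.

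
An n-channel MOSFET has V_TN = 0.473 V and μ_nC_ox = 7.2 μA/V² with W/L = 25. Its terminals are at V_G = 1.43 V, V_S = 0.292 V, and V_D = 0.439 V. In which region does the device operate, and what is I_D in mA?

Triode; I_D = 0.0157 mA

V_GS = V_G − V_S = 1.43 − 0.292 = 1.14 V; V_DS = V_D − V_S = 0.439 − 0.292 = 0.147 V.
k_n = μ_nC_ox · (W/L) = 0.18 mA/V².
V_ov = V_GS − V_TN = 1.14 − 0.473 = 0.665 V.
Since V_DS = 0.147 V < V_ov = 0.665 V, the device is in the triode region.
I_D = k_n [V_ov · V_DS − ½ V_DS²] = 0.18 × [0.665 × 0.147 − 0.5 × 0.147²] = 0.0157 mA.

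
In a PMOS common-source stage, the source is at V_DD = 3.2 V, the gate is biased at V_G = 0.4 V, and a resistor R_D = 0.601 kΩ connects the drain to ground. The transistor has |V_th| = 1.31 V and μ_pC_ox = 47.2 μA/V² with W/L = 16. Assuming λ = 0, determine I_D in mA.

I_D = 0.838 mA

V_SG = V_DD − V_G = 3.2 − 0.4 = 2.8 V, so V_ov = 2.8 − 1.31 = 1.49 V.
k_p = μ_pC_ox · (W/L) = 0.7552 mA/V².
Assume saturation: I_D = ½ k_p V_ov² = 0.5 × 0.7552 × 1.49² = 0.838 mA, giving V_SD = V_DD − I_D R_D = 3.2 − 0.838 × 0.601 = 2.7 V.
V_SD = 2.7 V ≥ V_ov = 1.49 V, confirming saturation.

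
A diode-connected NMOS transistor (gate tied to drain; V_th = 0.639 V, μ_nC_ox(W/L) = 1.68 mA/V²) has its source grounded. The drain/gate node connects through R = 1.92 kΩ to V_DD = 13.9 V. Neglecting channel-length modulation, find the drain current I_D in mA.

I_D = 5.57 mA

With gate tied to drain, V_GS = V_DS ≥ V_GS − V_th, so the device is in saturation.
KCL at the drain: ½ k_n (V_GS − V_th)² = (V_DD − V_GS)/R.
Let x = V_GS − 0.639. Then 1.61 x² + x − 13.26 = 0, giving x = 2.57 V (positive root), so V_GS = 3.21 V.
I_D = (V_DD − V_GS)/R = (13.9 − 3.21) / 1.92 = 5.57 mA.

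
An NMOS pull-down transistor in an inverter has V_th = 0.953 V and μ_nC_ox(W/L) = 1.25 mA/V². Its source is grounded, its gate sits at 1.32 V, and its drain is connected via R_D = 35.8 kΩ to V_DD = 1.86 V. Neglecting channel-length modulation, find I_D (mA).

V_GS = V_G = 1.32 V, so V_ov = 1.32 − 0.953 = 0.367 V.
Assume saturation: I_D = ½ k_n V_ov² = 0.5 × 1.25 × 0.367² = 0.0842 mA, giving V_DS = V_DD − I_D R_D = 1.86 − 0.0842 × 35.8 = -1.15 V.
But -1.15 V < V_ov = 0.367 V, so the device is actually in triode.
In triode I_D = k_n[V_ov V_DS − ½ V_DS²] and I_D = (V_DD − V_DS)/R_D. Equating: 22.4 V_DS² − 17.42 V_DS + 1.86 = 0, giving V_DS = 0.128 V (the root below V_ov).
I_D = (1.86 − 0.128) / 35.8 = 0.0484 mA.

I_D = 0.0484 mA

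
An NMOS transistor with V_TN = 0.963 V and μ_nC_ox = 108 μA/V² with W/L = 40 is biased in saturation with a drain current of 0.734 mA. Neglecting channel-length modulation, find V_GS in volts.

V_GS = 1.55 V

k_n = μ_nC_ox · (W/L) = 4.32 mA/V².
In saturation I_D = ½ k_n (V_GS − V_TN)², so V_GS − V_TN = √(2 I_D / k_n) = √(2 × 0.734 / 4.32) = 0.583 V.
V_GS = 0.963 + 0.583 = 1.55 V.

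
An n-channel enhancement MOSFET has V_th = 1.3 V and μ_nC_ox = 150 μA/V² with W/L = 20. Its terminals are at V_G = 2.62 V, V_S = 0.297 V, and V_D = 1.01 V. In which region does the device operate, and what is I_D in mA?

Triode; I_D = 1.43 mA

V_GS = V_G − V_S = 2.62 − 0.297 = 2.32 V; V_DS = V_D − V_S = 1.01 − 0.297 = 0.713 V.
k_n = μ_nC_ox · (W/L) = 3 mA/V².
V_ov = V_GS − V_th = 2.32 − 1.3 = 1.02 V.
Since V_DS = 0.713 V < V_ov = 1.02 V, the device is in the triode region.
I_D = k_n [V_ov · V_DS − ½ V_DS²] = 3 × [1.02 × 0.713 − 0.5 × 0.713²] = 1.43 mA.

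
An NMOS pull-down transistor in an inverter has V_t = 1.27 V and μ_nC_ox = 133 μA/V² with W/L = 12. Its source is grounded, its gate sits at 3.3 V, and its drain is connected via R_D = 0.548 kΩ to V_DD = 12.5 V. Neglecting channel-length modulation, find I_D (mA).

I_D = 3.29 mA

V_GS = V_G = 3.3 V, so V_ov = 3.3 − 1.27 = 2.03 V.
k_n = μ_nC_ox · (W/L) = 1.596 mA/V².
Assume saturation: I_D = ½ k_n V_ov² = 0.5 × 1.596 × 2.03² = 3.29 mA, giving V_DS = V_DD − I_D R_D = 12.5 − 3.29 × 0.548 = 10.7 V.
V_DS = 10.7 V ≥ V_ov = 2.03 V, confirming saturation.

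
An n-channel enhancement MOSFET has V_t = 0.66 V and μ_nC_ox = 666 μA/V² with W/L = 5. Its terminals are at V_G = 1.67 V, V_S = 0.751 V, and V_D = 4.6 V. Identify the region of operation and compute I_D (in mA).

V_GS = V_G − V_S = 1.67 − 0.751 = 0.919 V; V_DS = V_D − V_S = 4.6 − 0.751 = 3.85 V.
k_n = μ_nC_ox · (W/L) = 3.33 mA/V².
V_ov = V_GS − V_t = 0.919 − 0.66 = 0.259 V.
Since V_DS = 3.85 V ≥ V_ov = 0.259 V, the device is in saturation.
I_D = ½ k_n V_ov² = 0.5 × 3.33 × 0.259² = 0.112 mA.

Saturation; I_D = 0.112 mA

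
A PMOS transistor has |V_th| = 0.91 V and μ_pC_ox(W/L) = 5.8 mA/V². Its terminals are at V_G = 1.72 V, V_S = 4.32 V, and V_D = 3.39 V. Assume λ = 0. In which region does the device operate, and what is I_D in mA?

V_SG = V_S − V_G = 4.32 − 1.72 = 2.6 V; V_SD = V_S − V_D = 4.32 − 3.39 = 0.93 V.
V_ov = V_SG − |V_th| = 2.6 − 0.91 = 1.69 V.
Since V_SD = 0.93 V < V_ov = 1.69 V, the device is in the triode region.
I_D = k_p [V_ov · V_SD − ½ V_SD²] = 5.8 × [1.69 × 0.93 − 0.5 × 0.93²] = 6.61 mA.

Triode; I_D = 6.61 mA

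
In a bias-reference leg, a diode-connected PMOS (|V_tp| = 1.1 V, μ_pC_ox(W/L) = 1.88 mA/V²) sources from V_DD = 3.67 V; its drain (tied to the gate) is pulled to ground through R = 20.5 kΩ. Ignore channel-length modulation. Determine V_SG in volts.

With gate tied to drain, V_SG = V_SD ≥ V_SG − |V_tp|, so the device is in saturation.
KCL at the drain: ½ k_p (V_SG − |V_tp|)² = (V_DD − V_SG)/R.
Let x = V_SG − 1.1. Then 19.3 x² + x − 2.57 = 0, giving x = 0.34 V (positive root), so V_SG = 1.44 V.
I_D = (V_DD − V_SG)/R = (3.67 − 1.44) / 20.5 = 0.109 mA.

V_SG = 1.44 V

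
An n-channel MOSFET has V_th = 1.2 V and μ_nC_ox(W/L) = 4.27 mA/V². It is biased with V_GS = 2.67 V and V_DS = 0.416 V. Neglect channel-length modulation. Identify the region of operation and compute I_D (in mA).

Triode; I_D = 2.24 mA

V_ov = V_GS − V_th = 2.67 − 1.2 = 1.47 V.
Since V_DS = 0.416 V < V_ov = 1.47 V, the device is in the triode region.
I_D = k_n [V_ov · V_DS − ½ V_DS²] = 4.27 × [1.47 × 0.416 − 0.5 × 0.416²] = 2.24 mA.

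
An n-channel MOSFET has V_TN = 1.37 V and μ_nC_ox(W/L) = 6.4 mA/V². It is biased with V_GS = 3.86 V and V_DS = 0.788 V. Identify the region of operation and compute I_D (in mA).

V_ov = V_GS − V_TN = 3.86 − 1.37 = 2.49 V.
Since V_DS = 0.788 V < V_ov = 2.49 V, the device is in the triode region.
I_D = k_n [V_ov · V_DS − ½ V_DS²] = 6.4 × [2.49 × 0.788 − 0.5 × 0.788²] = 10.6 mA.

Triode; I_D = 10.6 mA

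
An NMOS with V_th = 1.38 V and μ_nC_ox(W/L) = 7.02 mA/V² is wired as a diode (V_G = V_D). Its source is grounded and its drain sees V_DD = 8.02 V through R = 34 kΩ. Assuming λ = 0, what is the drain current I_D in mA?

With gate tied to drain, V_GS = V_DS ≥ V_GS − V_th, so the device is in saturation.
KCL at the drain: ½ k_n (V_GS − V_th)² = (V_DD − V_GS)/R.
Let x = V_GS − 1.38. Then 119 x² + x − 6.64 = 0, giving x = 0.232 V (positive root), so V_GS = 1.61 V.
I_D = (V_DD − V_GS)/R = (8.02 − 1.61) / 34 = 0.188 mA.

I_D = 0.188 mA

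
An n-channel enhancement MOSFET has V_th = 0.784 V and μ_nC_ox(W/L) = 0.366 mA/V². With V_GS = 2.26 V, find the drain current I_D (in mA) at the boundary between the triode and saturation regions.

At the boundary V_DS = V_ov = V_GS − V_th = 2.26 − 0.784 = 1.48 V.
I_D = ½ k_n V_ov² = 0.5 × 0.366 × 1.48² = 0.399 mA.

I_D = 0.399 mA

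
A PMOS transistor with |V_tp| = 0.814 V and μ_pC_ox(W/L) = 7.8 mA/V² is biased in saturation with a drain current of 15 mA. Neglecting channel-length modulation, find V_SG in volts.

V_SG = 2.78 V

In saturation I_D = ½ k_p (V_SG − |V_tp|)², so V_SG − |V_tp| = √(2 I_D / k_p) = √(2 × 15 / 7.8) = 1.96 V.
V_SG = 0.814 + 1.96 = 2.78 V.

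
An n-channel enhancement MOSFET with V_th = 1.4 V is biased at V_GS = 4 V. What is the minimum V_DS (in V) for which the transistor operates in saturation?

The boundary between triode and saturation is V_DS = V_GS − V_th = V_ov.
V_ov = 4 − 1.4 = 2.6 V.

V_DS,sat = 2.60 V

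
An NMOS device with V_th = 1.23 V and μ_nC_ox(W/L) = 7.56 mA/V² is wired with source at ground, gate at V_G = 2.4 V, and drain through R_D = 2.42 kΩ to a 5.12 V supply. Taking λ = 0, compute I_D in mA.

I_D = 2.01 mA

V_GS = V_G = 2.4 V, so V_ov = 2.4 − 1.23 = 1.17 V.
Assume saturation: I_D = ½ k_n V_ov² = 0.5 × 7.56 × 1.17² = 5.17 mA, giving V_DS = V_DD − I_D R_D = 5.12 − 5.17 × 2.42 = -7.4 V.
But -7.4 V < V_ov = 1.17 V, so the device is actually in triode.
In triode I_D = k_n[V_ov V_DS − ½ V_DS²] and I_D = (V_DD − V_DS)/R_D. Equating: 9.15 V_DS² − 22.41 V_DS + 5.12 = 0, giving V_DS = 0.255 V (the root below V_ov).
I_D = (5.12 − 0.255) / 2.42 = 2.01 mA.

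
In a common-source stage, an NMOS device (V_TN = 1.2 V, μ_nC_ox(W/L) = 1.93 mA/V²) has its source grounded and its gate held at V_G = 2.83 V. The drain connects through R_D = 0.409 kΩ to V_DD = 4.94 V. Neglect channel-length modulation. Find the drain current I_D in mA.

I_D = 2.56 mA

V_GS = V_G = 2.83 V, so V_ov = 2.83 − 1.2 = 1.63 V.
Assume saturation: I_D = ½ k_n V_ov² = 0.5 × 1.93 × 1.63² = 2.56 mA, giving V_DS = V_DD − I_D R_D = 4.94 − 2.56 × 0.409 = 3.89 V.
V_DS = 3.89 V ≥ V_ov = 1.63 V, confirming saturation.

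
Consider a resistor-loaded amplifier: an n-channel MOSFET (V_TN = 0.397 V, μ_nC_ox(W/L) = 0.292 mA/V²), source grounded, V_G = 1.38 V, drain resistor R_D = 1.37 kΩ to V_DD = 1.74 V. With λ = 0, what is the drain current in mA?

V_GS = V_G = 1.38 V, so V_ov = 1.38 − 0.397 = 0.983 V.
Assume saturation: I_D = ½ k_n V_ov² = 0.5 × 0.292 × 0.983² = 0.141 mA, giving V_DS = V_DD − I_D R_D = 1.74 − 0.141 × 1.37 = 1.55 V.
V_DS = 1.55 V ≥ V_ov = 0.983 V, confirming saturation.

I_D = 0.141 mA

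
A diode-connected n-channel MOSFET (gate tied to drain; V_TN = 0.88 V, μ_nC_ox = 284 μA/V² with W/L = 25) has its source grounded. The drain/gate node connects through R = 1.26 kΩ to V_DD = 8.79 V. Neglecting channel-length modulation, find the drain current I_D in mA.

I_D = 5.31 mA

With gate tied to drain, V_GS = V_DS ≥ V_GS − V_TN, so the device is in saturation.
k_n = μ_nC_ox · (W/L) = 7.1 mA/V².
KCL at the drain: ½ k_n (V_GS − V_TN)² = (V_DD − V_GS)/R.
Let x = V_GS − 0.88. Then 4.47 x² + x − 7.91 = 0, giving x = 1.22 V (positive root), so V_GS = 2.1 V.
I_D = (V_DD − V_GS)/R = (8.79 − 2.1) / 1.26 = 5.31 mA.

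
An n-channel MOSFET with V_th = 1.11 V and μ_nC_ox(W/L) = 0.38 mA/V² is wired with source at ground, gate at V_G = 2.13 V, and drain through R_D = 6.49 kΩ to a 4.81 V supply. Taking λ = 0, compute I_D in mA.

I_D = 0.198 mA

V_GS = V_G = 2.13 V, so V_ov = 2.13 − 1.11 = 1.02 V.
Assume saturation: I_D = ½ k_n V_ov² = 0.5 × 0.38 × 1.02² = 0.198 mA, giving V_DS = V_DD − I_D R_D = 4.81 − 0.198 × 6.49 = 3.53 V.
V_DS = 3.53 V ≥ V_ov = 1.02 V, confirming saturation.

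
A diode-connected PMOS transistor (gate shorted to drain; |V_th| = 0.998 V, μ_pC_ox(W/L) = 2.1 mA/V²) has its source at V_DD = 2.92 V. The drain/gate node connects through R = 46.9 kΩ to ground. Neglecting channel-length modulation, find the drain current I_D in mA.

I_D = 0.0370 mA

With gate tied to drain, V_SG = V_SD ≥ V_SG − |V_th|, so the device is in saturation.
KCL at the drain: ½ k_p (V_SG − |V_th|)² = (V_DD − V_SG)/R.
Let x = V_SG − 0.998. Then 49.2 x² + x − 1.922 = 0, giving x = 0.188 V (positive root), so V_SG = 1.19 V.
I_D = (V_DD − V_SG)/R = (2.92 − 1.19) / 46.9 = 0.037 mA.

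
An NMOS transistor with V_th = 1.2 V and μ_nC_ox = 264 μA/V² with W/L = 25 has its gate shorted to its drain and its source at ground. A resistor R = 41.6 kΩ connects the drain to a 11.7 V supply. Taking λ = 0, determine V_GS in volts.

With gate tied to drain, V_GS = V_DS ≥ V_GS − V_th, so the device is in saturation.
k_n = μ_nC_ox · (W/L) = 6.6 mA/V².
KCL at the drain: ½ k_n (V_GS − V_th)² = (V_DD − V_GS)/R.
Let x = V_GS − 1.2. Then 137 x² + x − 10.5 = 0, giving x = 0.273 V (positive root), so V_GS = 1.47 V.
I_D = (V_DD − V_GS)/R = (11.7 − 1.47) / 41.6 = 0.246 mA.

V_GS = 1.47 V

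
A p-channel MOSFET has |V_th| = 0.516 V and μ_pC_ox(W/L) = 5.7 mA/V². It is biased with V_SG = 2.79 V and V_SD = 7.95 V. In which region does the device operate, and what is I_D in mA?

V_ov = V_SG − |V_th| = 2.79 − 0.516 = 2.27 V.
Since V_SD = 7.95 V ≥ V_ov = 2.27 V, the device is in saturation.
I_D = ½ k_p V_ov² = 0.5 × 5.7 × 2.27² = 14.7 mA.

Saturation; I_D = 14.7 mA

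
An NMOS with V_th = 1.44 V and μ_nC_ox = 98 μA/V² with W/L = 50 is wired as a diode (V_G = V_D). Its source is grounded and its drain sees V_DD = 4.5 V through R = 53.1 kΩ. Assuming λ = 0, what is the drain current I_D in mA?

With gate tied to drain, V_GS = V_DS ≥ V_GS − V_th, so the device is in saturation.
k_n = μ_nC_ox · (W/L) = 4.9 mA/V².
KCL at the drain: ½ k_n (V_GS − V_th)² = (V_DD − V_GS)/R.
Let x = V_GS − 1.44. Then 130 x² + x − 3.06 = 0, giving x = 0.15 V (positive root), so V_GS = 1.59 V.
I_D = (V_DD − V_GS)/R = (4.5 − 1.59) / 53.1 = 0.0548 mA.

I_D = 0.0548 mA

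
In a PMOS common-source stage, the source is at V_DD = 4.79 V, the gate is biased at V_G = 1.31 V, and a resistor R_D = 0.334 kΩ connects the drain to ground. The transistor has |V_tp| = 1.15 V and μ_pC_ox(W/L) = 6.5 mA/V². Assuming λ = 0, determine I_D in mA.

V_SG = V_DD − V_G = 4.79 − 1.31 = 3.48 V, so V_ov = 3.48 − 1.15 = 2.33 V.
Assume saturation: I_D = ½ k_p V_ov² = 0.5 × 6.5 × 2.33² = 17.6 mA, giving V_SD = V_DD − I_D R_D = 4.79 − 17.6 × 0.334 = -1.1 V.
But -1.1 V < V_ov = 2.33 V, so the device is actually in triode.
In triode I_D = k_p[V_ov V_SD − ½ V_SD²] and I_D = (V_DD − V_SD)/R_D. Equating: 1.09 V_SD² − 6.058 V_SD + 4.79 = 0, giving V_SD = 0.954 V (the root below V_ov).
I_D = (4.79 − 0.954) / 0.334 = 11.5 mA.

I_D = 11.5 mA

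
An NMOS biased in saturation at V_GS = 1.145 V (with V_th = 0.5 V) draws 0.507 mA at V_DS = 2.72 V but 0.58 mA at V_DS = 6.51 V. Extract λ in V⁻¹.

λ = 0.0424 V⁻¹

With V_GS fixed, I_D ∝ (1 + λ V_DS) in saturation, so I_D2/I_D1 = (1 + λ V_DS2)/(1 + λ V_DS1).
0.58/0.507 = 1.144 = (1 + 6.51 λ)/(1 + 2.72 λ).
Solving: λ (I_D1 V_DS2 − I_D2 V_DS1) = I_D2 − I_D1, so λ = (0.58 − 0.507) / (0.507 × 6.51 − 0.58 × 2.72) = 0.073 / 1.72 = 0.0424 V⁻¹.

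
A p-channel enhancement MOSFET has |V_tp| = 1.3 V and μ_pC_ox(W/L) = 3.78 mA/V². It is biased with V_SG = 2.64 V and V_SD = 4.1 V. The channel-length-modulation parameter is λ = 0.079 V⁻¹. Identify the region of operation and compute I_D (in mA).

V_ov = V_SG − |V_tp| = 2.64 − 1.3 = 1.34 V.
Since V_SD = 4.1 V ≥ V_ov = 1.34 V, the device is in saturation.
I_D = ½ k_p V_ov² (1 + λ V_SD) = 0.5 × 3.78 × 1.34² × (1 + 0.079 × 4.1) = 4.49 mA.

Saturation; I_D = 4.49 mA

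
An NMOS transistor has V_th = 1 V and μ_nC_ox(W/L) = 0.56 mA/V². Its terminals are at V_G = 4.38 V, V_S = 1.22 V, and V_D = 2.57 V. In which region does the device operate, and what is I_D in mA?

V_GS = V_G − V_S = 4.38 − 1.22 = 3.16 V; V_DS = V_D − V_S = 2.57 − 1.22 = 1.35 V.
V_ov = V_GS − V_th = 3.16 − 1 = 2.16 V.
Since V_DS = 1.35 V < V_ov = 2.16 V, the device is in the triode region.
I_D = k_n [V_ov · V_DS − ½ V_DS²] = 0.56 × [2.16 × 1.35 − 0.5 × 1.35²] = 1.12 mA.

Triode; I_D = 1.12 mA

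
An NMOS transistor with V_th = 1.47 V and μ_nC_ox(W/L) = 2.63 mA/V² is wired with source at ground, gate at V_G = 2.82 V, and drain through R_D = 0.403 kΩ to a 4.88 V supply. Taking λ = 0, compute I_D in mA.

I_D = 2.40 mA

V_GS = V_G = 2.82 V, so V_ov = 2.82 − 1.47 = 1.35 V.
Assume saturation: I_D = ½ k_n V_ov² = 0.5 × 2.63 × 1.35² = 2.4 mA, giving V_DS = V_DD − I_D R_D = 4.88 − 2.4 × 0.403 = 3.91 V.
V_DS = 3.91 V ≥ V_ov = 1.35 V, confirming saturation.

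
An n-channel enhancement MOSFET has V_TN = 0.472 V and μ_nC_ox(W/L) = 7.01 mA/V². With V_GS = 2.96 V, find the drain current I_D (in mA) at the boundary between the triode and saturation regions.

I_D = 21.7 mA

At the boundary V_DS = V_ov = V_GS − V_TN = 2.96 − 0.472 = 2.49 V.
I_D = ½ k_n V_ov² = 0.5 × 7.01 × 2.49² = 21.7 mA.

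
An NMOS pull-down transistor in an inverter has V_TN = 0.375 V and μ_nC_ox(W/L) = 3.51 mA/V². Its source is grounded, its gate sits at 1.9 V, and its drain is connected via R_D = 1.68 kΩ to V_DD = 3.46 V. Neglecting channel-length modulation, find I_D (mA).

V_GS = V_G = 1.9 V, so V_ov = 1.9 − 0.375 = 1.52 V.
Assume saturation: I_D = ½ k_n V_ov² = 0.5 × 3.51 × 1.52² = 4.08 mA, giving V_DS = V_DD − I_D R_D = 3.46 − 4.08 × 1.68 = -3.4 V.
But -3.4 V < V_ov = 1.52 V, so the device is actually in triode.
In triode I_D = k_n[V_ov V_DS − ½ V_DS²] and I_D = (V_DD − V_DS)/R_D. Equating: 2.95 V_DS² − 9.993 V_DS + 3.46 = 0, giving V_DS = 0.391 V (the root below V_ov).
I_D = (3.46 − 0.391) / 1.68 = 1.83 mA.

I_D = 1.83 mA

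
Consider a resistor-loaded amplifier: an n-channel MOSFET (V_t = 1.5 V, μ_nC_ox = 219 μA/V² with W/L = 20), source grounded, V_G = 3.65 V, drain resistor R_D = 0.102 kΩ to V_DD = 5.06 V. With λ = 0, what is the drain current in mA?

V_GS = V_G = 3.65 V, so V_ov = 3.65 − 1.5 = 2.15 V.
k_n = μ_nC_ox · (W/L) = 4.38 mA/V².
Assume saturation: I_D = ½ k_n V_ov² = 0.5 × 4.38 × 2.15² = 10.1 mA, giving V_DS = V_DD − I_D R_D = 5.06 − 10.1 × 0.102 = 4.03 V.
V_DS = 4.03 V ≥ V_ov = 2.15 V, confirming saturation.

I_D = 10.1 mA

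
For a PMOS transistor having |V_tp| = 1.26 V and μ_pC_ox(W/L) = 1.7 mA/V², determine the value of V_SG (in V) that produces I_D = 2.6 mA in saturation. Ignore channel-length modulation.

In saturation I_D = ½ k_p (V_SG − |V_tp|)², so V_SG − |V_tp| = √(2 I_D / k_p) = √(2 × 2.6 / 1.7) = 1.75 V.
V_SG = 1.26 + 1.75 = 3.01 V.

V_SG = 3.01 V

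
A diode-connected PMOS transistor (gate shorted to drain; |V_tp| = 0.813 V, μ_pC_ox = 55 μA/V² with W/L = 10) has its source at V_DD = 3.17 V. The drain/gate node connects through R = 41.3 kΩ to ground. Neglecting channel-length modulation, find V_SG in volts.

V_SG = 1.23 V

With gate tied to drain, V_SG = V_SD ≥ V_SG − |V_tp|, so the device is in saturation.
k_p = μ_pC_ox · (W/L) = 0.55 mA/V².
KCL at the drain: ½ k_p (V_SG − |V_tp|)² = (V_DD − V_SG)/R.
Let x = V_SG − 0.813. Then 11.4 x² + x − 2.357 = 0, giving x = 0.414 V (positive root), so V_SG = 1.23 V.
I_D = (V_DD − V_SG)/R = (3.17 − 1.23) / 41.3 = 0.0471 mA.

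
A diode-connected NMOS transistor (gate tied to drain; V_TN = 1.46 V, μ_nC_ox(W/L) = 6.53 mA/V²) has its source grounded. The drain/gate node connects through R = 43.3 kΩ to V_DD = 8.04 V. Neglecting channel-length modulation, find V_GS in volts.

V_GS = 1.67 V

With gate tied to drain, V_GS = V_DS ≥ V_GS − V_TN, so the device is in saturation.
KCL at the drain: ½ k_n (V_GS − V_TN)² = (V_DD − V_GS)/R.
Let x = V_GS − 1.46. Then 141 x² + x − 6.58 = 0, giving x = 0.212 V (positive root), so V_GS = 1.67 V.
I_D = (V_DD − V_GS)/R = (8.04 − 1.67) / 43.3 = 0.147 mA.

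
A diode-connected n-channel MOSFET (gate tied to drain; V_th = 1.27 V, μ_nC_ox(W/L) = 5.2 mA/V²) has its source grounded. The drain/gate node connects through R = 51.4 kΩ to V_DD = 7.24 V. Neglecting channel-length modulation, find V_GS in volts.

With gate tied to drain, V_GS = V_DS ≥ V_GS − V_th, so the device is in saturation.
KCL at the drain: ½ k_n (V_GS − V_th)² = (V_DD − V_GS)/R.
Let x = V_GS − 1.27. Then 134 x² + x − 5.97 = 0, giving x = 0.208 V (positive root), so V_GS = 1.48 V.
I_D = (V_DD − V_GS)/R = (7.24 − 1.48) / 51.4 = 0.112 mA.

V_GS = 1.48 V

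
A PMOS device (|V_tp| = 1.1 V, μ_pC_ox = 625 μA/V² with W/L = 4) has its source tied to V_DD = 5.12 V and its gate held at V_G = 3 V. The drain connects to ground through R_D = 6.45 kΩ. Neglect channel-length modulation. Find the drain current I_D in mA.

I_D = 0.740 mA

V_SG = V_DD − V_G = 5.12 − 3 = 2.12 V, so V_ov = 2.12 − 1.1 = 1.02 V.
k_p = μ_pC_ox · (W/L) = 2.5 mA/V².
Assume saturation: I_D = ½ k_p V_ov² = 0.5 × 2.5 × 1.02² = 1.3 mA, giving V_SD = V_DD − I_D R_D = 5.12 − 1.3 × 6.45 = -3.27 V.
But -3.27 V < V_ov = 1.02 V, so the device is actually in triode.
In triode I_D = k_p[V_ov V_SD − ½ V_SD²] and I_D = (V_DD − V_SD)/R_D. Equating: 8.06 V_SD² − 17.45 V_SD + 5.12 = 0, giving V_SD = 0.35 V (the root below V_ov).
I_D = (5.12 − 0.35) / 6.45 = 0.74 mA.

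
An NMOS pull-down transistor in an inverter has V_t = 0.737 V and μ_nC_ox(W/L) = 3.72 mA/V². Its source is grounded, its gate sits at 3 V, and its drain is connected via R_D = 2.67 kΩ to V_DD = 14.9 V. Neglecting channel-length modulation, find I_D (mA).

V_GS = V_G = 3 V, so V_ov = 3 − 0.737 = 2.26 V.
Assume saturation: I_D = ½ k_n V_ov² = 0.5 × 3.72 × 2.26² = 9.53 mA, giving V_DS = V_DD − I_D R_D = 14.9 − 9.53 × 2.67 = -10.5 V.
But -10.5 V < V_ov = 2.26 V, so the device is actually in triode.
In triode I_D = k_n[V_ov V_DS − ½ V_DS²] and I_D = (V_DD − V_DS)/R_D. Equating: 4.97 V_DS² − 23.48 V_DS + 14.9 = 0, giving V_DS = 0.755 V (the root below V_ov).
I_D = (14.9 − 0.755) / 2.67 = 5.3 mA.

I_D = 5.30 mA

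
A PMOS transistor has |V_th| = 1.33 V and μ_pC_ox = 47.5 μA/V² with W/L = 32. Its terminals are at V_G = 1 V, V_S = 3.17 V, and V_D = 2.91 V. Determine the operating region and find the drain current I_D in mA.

V_SG = V_S − V_G = 3.17 − 1 = 2.17 V; V_SD = V_S − V_D = 3.17 − 2.91 = 0.26 V.
k_p = μ_pC_ox · (W/L) = 1.52 mA/V².
V_ov = V_SG − |V_th| = 2.17 − 1.33 = 0.84 V.
Since V_SD = 0.26 V < V_ov = 0.84 V, the device is in the triode region.
I_D = k_p [V_ov · V_SD − ½ V_SD²] = 1.52 × [0.84 × 0.26 − 0.5 × 0.26²] = 0.281 mA.

Triode; I_D = 0.281 mA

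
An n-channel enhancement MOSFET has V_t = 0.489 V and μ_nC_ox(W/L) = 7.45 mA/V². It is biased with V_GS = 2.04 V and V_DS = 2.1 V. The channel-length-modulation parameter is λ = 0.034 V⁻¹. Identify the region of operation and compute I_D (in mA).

Saturation; I_D = 9.60 mA

V_ov = V_GS − V_t = 2.04 − 0.489 = 1.55 V.
Since V_DS = 2.1 V ≥ V_ov = 1.55 V, the device is in saturation.
I_D = ½ k_n V_ov² (1 + λ V_DS) = 0.5 × 7.45 × 1.55² × (1 + 0.034 × 2.1) = 9.6 mA.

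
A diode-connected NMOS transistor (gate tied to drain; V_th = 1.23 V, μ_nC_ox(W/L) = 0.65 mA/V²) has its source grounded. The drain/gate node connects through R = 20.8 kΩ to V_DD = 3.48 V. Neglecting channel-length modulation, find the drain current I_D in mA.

I_D = 0.0838 mA

With gate tied to drain, V_GS = V_DS ≥ V_GS − V_th, so the device is in saturation.
KCL at the drain: ½ k_n (V_GS − V_th)² = (V_DD − V_GS)/R.
Let x = V_GS − 1.23. Then 6.76 x² + x − 2.25 = 0, giving x = 0.508 V (positive root), so V_GS = 1.74 V.
I_D = (V_DD − V_GS)/R = (3.48 − 1.74) / 20.8 = 0.0838 mA.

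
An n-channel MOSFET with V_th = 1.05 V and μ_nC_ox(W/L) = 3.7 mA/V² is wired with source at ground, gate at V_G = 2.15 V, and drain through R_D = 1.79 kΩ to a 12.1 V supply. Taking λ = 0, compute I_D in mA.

I_D = 2.24 mA

V_GS = V_G = 2.15 V, so V_ov = 2.15 − 1.05 = 1.1 V.
Assume saturation: I_D = ½ k_n V_ov² = 0.5 × 3.7 × 1.1² = 2.24 mA, giving V_DS = V_DD − I_D R_D = 12.1 − 2.24 × 1.79 = 8.09 V.
V_DS = 8.09 V ≥ V_ov = 1.1 V, confirming saturation.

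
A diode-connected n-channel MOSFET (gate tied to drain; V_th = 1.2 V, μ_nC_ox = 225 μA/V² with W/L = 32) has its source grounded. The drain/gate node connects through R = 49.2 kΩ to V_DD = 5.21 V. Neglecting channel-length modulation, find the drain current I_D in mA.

With gate tied to drain, V_GS = V_DS ≥ V_GS − V_th, so the device is in saturation.
k_n = μ_nC_ox · (W/L) = 7.2 mA/V².
KCL at the drain: ½ k_n (V_GS − V_th)² = (V_DD − V_GS)/R.
Let x = V_GS − 1.2. Then 177 x² + x − 4.01 = 0, giving x = 0.148 V (positive root), so V_GS = 1.35 V.
I_D = (V_DD − V_GS)/R = (5.21 − 1.35) / 49.2 = 0.0785 mA.

I_D = 0.0785 mA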